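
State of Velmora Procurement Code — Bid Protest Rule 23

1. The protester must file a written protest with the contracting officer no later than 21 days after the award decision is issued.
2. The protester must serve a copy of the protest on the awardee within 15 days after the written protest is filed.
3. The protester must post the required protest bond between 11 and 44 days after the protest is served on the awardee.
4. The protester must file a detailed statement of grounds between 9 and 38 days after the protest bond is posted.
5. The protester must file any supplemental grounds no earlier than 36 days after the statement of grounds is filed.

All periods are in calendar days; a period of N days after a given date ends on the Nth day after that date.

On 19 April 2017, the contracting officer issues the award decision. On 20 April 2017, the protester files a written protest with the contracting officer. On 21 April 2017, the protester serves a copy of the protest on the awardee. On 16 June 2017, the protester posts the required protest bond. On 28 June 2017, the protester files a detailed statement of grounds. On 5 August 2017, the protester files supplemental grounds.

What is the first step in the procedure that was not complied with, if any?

Step 3

(1) due by 19 April 2017 + 21 days = 10 May 2017; completed 20 April 2017, before the deadline.
(2) due by 20 April 2017 + 15 days = 5 May 2017; completed 21 April 2017, before the deadline.
(3) the permitted window runs from 21 April 2017 + 11 = 2 May 2017 to 21 April 2017 + 44 = 4 June 2017; done 16 June 2017 — 12 days after the window closed.
No need to go further; step 3 was not satisfied.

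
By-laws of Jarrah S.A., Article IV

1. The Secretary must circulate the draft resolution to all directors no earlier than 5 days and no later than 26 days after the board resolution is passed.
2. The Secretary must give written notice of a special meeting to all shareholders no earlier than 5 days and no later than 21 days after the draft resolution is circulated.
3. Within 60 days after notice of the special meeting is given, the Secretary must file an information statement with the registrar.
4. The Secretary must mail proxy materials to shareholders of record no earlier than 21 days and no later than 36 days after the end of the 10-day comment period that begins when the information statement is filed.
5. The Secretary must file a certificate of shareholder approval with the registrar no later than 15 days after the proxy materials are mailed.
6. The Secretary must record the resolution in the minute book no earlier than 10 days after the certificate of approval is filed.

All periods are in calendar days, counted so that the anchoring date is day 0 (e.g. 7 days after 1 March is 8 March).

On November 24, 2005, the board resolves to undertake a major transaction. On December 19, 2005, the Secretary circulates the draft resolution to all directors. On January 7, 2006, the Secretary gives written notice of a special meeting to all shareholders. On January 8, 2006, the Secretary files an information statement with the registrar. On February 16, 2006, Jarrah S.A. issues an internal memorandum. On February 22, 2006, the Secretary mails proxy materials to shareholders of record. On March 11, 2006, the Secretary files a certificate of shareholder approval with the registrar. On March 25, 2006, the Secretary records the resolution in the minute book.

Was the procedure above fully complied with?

Step 1: the window is 5–26 days after November 24, 2005 (when the board resolution is passed), so November 29, 2005 through December 20, 2005; done December 19, 2005 — within the window.
Step 2: the window is 5–21 days after December 19, 2005 (when the draft resolution is circulated), so December 24, 2005 through January 9, 2006; done January 7, 2006, which is between those dates.
Step 3: 60 days after January 7, 2006 (when notice of the special meeting is given) is March 8, 2006; January 8, 2006 is within that limit.
Step 4: the window is 21–36 days after January 18, 2006 (end of the 10-day comment period, which began when the information statement is filed on January 8, 2006), so February 8, 2006 through February 23, 2006; done February 22, 2006 — within the window.
Step 5: 15 days after February 22, 2006 (when the proxy materials are mailed) is March 9, 2006; not done until March 11, 2006, 2 days after the deadline.
No need to go further; step 5 was not satisfied.

No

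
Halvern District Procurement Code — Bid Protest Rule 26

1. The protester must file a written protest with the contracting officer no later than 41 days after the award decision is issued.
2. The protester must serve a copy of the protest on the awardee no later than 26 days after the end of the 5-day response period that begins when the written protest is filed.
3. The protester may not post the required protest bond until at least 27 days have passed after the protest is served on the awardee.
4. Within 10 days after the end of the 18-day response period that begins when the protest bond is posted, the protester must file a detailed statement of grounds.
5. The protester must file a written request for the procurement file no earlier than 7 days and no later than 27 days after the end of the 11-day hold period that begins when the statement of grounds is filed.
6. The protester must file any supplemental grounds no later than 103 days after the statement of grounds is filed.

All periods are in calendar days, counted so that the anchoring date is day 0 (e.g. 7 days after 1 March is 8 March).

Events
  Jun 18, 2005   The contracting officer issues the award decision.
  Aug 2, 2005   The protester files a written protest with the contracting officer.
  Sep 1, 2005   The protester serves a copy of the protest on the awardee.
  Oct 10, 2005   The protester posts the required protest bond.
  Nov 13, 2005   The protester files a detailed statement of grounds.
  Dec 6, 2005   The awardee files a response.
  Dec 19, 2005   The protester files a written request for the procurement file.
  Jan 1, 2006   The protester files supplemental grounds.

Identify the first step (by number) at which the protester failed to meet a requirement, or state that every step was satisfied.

Step 1

(1) due by Jun 18, 2005 + 41 days = Jul 29, 2005; Aug 2, 2005 misses that deadline by 4 days.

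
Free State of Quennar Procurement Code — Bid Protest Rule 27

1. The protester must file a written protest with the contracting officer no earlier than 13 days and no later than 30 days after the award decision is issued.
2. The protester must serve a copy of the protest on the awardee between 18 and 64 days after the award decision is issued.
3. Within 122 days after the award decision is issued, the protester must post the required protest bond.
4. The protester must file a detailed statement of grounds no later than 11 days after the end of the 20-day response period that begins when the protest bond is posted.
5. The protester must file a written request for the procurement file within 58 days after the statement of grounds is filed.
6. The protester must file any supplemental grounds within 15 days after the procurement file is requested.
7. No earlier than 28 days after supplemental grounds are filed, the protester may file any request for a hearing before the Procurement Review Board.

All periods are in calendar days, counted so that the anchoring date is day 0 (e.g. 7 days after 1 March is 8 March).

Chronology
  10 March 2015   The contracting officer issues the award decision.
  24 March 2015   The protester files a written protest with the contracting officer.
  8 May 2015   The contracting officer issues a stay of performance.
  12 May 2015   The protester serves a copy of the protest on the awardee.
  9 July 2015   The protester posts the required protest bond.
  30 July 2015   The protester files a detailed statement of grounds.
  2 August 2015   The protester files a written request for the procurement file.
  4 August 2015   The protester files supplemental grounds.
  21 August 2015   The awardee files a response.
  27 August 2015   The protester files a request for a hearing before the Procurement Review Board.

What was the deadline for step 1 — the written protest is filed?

9 April 2015

Step 1 runs from 10 March 2015, when the award decision is issued. The window is 13–30 days after 10 March 2015; it closes on 9 April 2015.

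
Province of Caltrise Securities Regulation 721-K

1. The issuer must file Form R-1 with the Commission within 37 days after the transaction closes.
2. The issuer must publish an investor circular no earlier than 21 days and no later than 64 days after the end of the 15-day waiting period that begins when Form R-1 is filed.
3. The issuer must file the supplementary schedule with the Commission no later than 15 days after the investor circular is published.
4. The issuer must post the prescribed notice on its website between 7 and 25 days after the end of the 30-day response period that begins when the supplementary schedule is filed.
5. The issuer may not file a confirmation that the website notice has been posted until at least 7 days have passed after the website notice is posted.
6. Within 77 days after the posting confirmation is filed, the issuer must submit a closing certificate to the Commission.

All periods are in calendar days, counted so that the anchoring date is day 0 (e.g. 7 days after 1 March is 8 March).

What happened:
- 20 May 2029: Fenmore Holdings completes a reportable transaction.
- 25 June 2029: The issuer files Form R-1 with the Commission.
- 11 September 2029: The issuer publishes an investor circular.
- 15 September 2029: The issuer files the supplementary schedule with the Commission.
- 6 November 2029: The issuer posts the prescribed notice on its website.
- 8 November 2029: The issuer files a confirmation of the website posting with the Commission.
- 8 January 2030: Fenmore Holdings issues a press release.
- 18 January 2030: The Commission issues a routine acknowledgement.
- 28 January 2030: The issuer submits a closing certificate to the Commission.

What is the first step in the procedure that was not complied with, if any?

Step 5

Step 1 — counting 37 days from 20 May 2029 (when the transaction closes) gives a deadline of 26 June 2029; done 25 June 2029 — timely.
Step 2 — 21 and 64 days from 10 July 2029 (end of the 15-day waiting period, which began when Form R-1 is filed on 25 June 2029) are 31 July 2029 and 12 September 2029 respectively; 11 September 2029 falls inside that range.
Step 3 — counting 15 days from 11 September 2029 (when the investor circular is published) gives a deadline of 26 September 2029; done 15 September 2029 — timely.
Step 4 — 7 and 25 days from 15 October 2029 (end of the 30-day response period, which began when the supplementary schedule is filed on 15 September 2029) are 22 October 2029 and 9 November 2029 respectively; 6 November 2029 falls inside that range.
Step 5 — must wait 7 days from 6 November 2029 (when the website notice is posted), so not before 13 November 2029; acted on 8 November 2029, 5 days prematurely.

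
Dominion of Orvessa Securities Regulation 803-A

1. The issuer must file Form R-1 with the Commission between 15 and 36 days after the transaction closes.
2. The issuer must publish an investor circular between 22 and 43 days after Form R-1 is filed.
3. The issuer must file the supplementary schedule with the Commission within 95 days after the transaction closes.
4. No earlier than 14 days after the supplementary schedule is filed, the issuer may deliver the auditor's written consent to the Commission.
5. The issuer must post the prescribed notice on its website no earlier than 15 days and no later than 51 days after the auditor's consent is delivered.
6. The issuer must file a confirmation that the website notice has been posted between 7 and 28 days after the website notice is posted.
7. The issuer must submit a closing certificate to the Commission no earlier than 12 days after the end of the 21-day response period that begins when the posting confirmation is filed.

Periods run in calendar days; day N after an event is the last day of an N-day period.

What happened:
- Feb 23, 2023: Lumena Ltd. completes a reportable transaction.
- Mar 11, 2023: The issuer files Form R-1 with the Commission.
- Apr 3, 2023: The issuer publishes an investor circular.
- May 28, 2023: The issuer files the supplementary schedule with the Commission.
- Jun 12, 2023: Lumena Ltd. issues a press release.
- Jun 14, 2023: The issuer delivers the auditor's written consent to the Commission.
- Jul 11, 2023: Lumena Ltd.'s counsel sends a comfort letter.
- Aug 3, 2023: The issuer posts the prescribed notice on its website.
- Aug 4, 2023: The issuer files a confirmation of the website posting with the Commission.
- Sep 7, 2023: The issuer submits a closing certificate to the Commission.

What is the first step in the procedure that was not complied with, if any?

Step 1 — 15 and 36 days from Feb 23, 2023 (when the transaction closes) are Mar 10, 2023 and Mar 31, 2023 respectively; done Mar 11, 2023, which is between those dates.
Step 2 — 22 and 43 days from Mar 11, 2023 (when Form R-1 is filed) are Apr 2, 2023 and Apr 23, 2023 respectively; done Apr 3, 2023, which is between those dates.
Step 3 — counting 95 days from Feb 23, 2023 (when the transaction closes) gives a deadline of May 29, 2023; done May 28, 2023 — timely.
Step 4 — must wait 14 days from May 28, 2023 (when the supplementary schedule is filed), so not before Jun 11, 2023; Jun 14, 2023 is on or after that date.
Step 5 — 15 and 51 days from Jun 14, 2023 (when the auditor's consent is delivered) are Jun 29, 2023 and Aug 4, 2023 respectively; Aug 3, 2023 falls inside that range.
Step 6 — 7 and 28 days from Aug 3, 2023 (when the website notice is posted) are Aug 10, 2023 and Aug 31, 2023 respectively; done Aug 4, 2023 — 6 days before the window opened.
That is the first point of non-compliance.

Step 6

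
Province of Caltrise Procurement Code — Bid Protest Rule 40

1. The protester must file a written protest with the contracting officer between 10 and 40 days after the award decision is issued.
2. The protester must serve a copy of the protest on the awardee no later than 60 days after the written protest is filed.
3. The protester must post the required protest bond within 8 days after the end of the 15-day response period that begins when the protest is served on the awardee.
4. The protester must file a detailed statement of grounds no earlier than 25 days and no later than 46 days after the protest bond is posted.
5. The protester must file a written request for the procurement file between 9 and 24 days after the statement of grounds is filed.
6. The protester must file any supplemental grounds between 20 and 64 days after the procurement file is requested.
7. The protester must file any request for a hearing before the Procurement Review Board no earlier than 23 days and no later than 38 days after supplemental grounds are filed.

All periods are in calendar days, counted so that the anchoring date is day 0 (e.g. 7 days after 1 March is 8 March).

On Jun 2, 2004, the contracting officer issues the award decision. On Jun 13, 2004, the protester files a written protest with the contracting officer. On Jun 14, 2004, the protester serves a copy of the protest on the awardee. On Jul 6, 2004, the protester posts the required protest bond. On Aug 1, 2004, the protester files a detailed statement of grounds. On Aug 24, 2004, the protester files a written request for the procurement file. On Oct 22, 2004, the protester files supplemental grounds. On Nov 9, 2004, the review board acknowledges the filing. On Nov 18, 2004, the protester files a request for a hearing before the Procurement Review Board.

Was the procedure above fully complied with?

Yes

Step 1: the window is 10–40 days after Jun 2, 2004 (when the award decision is issued), so Jun 12, 2004 through Jul 12, 2004; done Jun 13, 2004 — within the window.
Step 2: 60 days after Jun 13, 2004 (when the written protest is filed) is Aug 12, 2004; Jun 14, 2004 is within that limit.
Step 3: 8 days after Jun 29, 2004 (end of the 15-day response period, which began when the protest is served on the awardee on Jun 14, 2004) is Jul 7, 2004; completed Jul 6, 2004, before the deadline.
Step 4: the window is 25–46 days after Jul 6, 2004 (when the protest bond is posted), so Jul 31, 2004 through Aug 21, 2004; done Aug 1, 2004 — within the window.
Step 5: the window is 9–24 days after Aug 1, 2004 (when the statement of grounds is filed), so Aug 10, 2004 through Aug 25, 2004; done Aug 24, 2004 — within the window.
Step 6: the window is 20–64 days after Aug 24, 2004 (when the procurement file is requested), so Sep 13, 2004 through Oct 27, 2004; Oct 22, 2004 falls inside that range.
Step 7: the window is 23–38 days after Oct 22, 2004 (when supplemental grounds are filed), so Nov 14, 2004 through Nov 29, 2004; done Nov 18, 2004, which is between those dates.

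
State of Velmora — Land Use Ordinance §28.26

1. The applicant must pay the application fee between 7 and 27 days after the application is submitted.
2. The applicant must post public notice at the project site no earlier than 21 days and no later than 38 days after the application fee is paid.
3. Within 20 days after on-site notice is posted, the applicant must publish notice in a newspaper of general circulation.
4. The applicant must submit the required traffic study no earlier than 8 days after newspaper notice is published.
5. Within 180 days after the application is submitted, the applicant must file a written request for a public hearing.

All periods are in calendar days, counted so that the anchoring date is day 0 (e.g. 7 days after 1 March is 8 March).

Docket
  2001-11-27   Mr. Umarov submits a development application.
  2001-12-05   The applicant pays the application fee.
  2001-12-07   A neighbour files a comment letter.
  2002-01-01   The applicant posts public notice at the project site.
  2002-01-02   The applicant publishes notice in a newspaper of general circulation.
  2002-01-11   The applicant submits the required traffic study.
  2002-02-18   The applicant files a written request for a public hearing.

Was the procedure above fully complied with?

Yes

(1) the permitted window runs from 2001-11-27 + 7 = 2001-12-04 to 2001-11-27 + 27 = 2001-12-24; done 2001-12-05, which is between those dates.
(2) the permitted window runs from 2001-12-05 + 21 = 2001-12-26 to 2001-12-05 + 38 = 2002-01-12; done 2002-01-01 — within the window.
(3) due by 2002-01-01 + 20 days = 2002-01-21; 2002-01-02 is within that limit.
(4) permitted from 2002-01-02 + 8 days = 2002-01-10 onward; done 2002-01-11, after the minimum wait.
(5) due by 2001-11-27 + 180 days = 2002-05-26; done 2002-02-18 — timely.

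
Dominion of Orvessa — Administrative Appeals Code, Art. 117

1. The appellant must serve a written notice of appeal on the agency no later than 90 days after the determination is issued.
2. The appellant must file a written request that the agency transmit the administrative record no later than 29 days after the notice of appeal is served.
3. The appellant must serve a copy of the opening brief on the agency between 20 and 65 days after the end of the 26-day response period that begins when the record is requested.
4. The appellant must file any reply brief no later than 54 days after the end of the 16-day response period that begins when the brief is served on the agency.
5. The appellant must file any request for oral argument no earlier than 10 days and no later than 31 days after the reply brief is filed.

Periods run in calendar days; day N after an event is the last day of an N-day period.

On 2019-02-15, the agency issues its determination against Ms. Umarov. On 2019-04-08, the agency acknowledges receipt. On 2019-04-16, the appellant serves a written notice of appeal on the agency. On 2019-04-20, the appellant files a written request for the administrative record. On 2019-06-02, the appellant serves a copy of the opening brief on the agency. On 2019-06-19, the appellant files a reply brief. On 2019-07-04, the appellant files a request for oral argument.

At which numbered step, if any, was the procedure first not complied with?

Step 3

(1) due by 2019-02-15 + 90 days = 2019-05-16; 2019-04-16 is within that limit.
(2) due by 2019-04-16 + 29 days = 2019-05-15; 2019-04-20 is within that limit.
(3) the permitted window runs from 2019-05-16 + 20 = 2019-06-05 to 2019-05-16 + 65 = 2019-07-20; done 2019-06-02 — 3 days before the window opened.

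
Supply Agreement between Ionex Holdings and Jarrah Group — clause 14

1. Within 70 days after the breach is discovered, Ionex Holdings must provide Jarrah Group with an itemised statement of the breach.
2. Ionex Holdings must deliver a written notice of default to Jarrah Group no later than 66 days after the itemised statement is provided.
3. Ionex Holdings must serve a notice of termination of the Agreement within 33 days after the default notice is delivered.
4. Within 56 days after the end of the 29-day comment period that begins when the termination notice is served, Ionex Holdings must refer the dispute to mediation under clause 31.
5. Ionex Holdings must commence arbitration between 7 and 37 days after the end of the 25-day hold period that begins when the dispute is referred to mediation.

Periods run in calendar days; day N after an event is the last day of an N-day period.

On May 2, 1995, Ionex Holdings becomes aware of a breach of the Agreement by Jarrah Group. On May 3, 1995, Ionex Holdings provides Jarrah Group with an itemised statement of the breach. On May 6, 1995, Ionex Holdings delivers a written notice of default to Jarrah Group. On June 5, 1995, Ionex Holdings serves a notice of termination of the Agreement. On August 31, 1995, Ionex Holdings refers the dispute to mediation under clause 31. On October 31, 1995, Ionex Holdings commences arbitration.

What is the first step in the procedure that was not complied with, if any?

Step 4

Step 1: 70 days after May 2, 1995 (when the breach is discovered) is July 11, 1995; completed May 3, 1995, before the deadline.
Step 2: 66 days after May 3, 1995 (when the itemised statement is provided) is July 8, 1995; completed May 6, 1995, before the deadline.
Step 3: 33 days after May 6, 1995 (when the default notice is delivered) is June 8, 1995; completed June 5, 1995, before the deadline.
Step 4: 56 days after July 4, 1995 (end of the 29-day comment period, which began when the termination notice is served on June 5, 1995) is August 29, 1995; done August 31, 1995 — 2 days late.
No need to go further; step 4 was not satisfied.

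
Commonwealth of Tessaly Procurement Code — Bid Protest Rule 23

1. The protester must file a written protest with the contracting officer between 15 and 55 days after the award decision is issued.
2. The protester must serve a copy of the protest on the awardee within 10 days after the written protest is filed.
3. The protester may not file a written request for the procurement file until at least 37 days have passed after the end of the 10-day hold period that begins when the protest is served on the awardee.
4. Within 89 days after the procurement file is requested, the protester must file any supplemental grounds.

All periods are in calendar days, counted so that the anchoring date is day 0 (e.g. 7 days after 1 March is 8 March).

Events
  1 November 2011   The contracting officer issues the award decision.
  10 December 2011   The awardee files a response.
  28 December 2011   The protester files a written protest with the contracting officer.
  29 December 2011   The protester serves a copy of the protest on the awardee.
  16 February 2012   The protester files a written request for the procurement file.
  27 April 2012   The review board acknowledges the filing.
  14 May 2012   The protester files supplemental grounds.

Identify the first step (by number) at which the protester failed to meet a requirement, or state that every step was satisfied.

Step 1

(1) the permitted window runs from 1 November 2011 + 15 = 16 November 2011 to 1 November 2011 + 55 = 26 December 2011; 28 December 2011 is 2 days past the end of the window.
No need to go further; step 1 was not satisfied.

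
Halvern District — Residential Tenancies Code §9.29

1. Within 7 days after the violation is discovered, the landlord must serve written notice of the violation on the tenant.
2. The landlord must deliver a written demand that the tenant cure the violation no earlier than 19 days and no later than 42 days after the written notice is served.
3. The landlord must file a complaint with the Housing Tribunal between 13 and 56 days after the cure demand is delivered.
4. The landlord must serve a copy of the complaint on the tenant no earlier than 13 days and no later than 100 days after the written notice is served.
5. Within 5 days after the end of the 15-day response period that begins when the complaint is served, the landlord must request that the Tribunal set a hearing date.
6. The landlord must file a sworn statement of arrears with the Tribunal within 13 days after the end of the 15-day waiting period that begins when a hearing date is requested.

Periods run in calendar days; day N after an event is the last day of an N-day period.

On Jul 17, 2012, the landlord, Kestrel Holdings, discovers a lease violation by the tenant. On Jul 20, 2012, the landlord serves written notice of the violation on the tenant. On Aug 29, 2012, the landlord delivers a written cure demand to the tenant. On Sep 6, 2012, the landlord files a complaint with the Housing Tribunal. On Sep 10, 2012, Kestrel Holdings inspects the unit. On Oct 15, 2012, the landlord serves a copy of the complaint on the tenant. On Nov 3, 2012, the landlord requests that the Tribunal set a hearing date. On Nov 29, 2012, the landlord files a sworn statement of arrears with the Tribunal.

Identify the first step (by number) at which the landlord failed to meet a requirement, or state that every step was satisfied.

Step 1: 7 days after Jul 17, 2012 (when the violation is discovered) is Jul 24, 2012; completed Jul 20, 2012, before the deadline.
Step 2: the window is 19–42 days after Jul 20, 2012 (when the written notice is served), so Aug 8, 2012 through Aug 31, 2012; Aug 29, 2012 falls inside that range.
Step 3: the window is 13–56 days after Aug 29, 2012 (when the cure demand is delivered), so Sep 11, 2012 through Oct 24, 2012; done Sep 6, 2012 — 5 days before the window opened.

Step 3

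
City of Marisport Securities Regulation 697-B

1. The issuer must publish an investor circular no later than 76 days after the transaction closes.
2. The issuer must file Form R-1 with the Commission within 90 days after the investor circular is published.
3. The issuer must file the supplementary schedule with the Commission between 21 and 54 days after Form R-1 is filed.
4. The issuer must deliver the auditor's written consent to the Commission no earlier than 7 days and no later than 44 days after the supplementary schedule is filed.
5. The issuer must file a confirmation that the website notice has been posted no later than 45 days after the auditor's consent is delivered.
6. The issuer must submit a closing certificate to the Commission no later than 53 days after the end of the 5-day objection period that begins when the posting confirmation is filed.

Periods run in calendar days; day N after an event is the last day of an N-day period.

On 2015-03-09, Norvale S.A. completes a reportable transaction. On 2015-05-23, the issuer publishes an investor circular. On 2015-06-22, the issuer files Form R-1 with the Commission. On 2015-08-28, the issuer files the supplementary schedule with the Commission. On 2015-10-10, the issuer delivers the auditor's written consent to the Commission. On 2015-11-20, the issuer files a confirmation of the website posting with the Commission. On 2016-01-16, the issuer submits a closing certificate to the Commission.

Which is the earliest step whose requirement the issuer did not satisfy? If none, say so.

(1) due by 2015-03-09 + 76 days = 2015-05-24; done 2015-05-23 — timely.
(2) due by 2015-05-23 + 90 days = 2015-08-21; completed 2015-06-22, before the deadline.
(3) the permitted window runs from 2015-06-22 + 21 = 2015-07-13 to 2015-06-22 + 54 = 2015-08-15; done 2015-08-28 — 13 days after the window closed.

Step 3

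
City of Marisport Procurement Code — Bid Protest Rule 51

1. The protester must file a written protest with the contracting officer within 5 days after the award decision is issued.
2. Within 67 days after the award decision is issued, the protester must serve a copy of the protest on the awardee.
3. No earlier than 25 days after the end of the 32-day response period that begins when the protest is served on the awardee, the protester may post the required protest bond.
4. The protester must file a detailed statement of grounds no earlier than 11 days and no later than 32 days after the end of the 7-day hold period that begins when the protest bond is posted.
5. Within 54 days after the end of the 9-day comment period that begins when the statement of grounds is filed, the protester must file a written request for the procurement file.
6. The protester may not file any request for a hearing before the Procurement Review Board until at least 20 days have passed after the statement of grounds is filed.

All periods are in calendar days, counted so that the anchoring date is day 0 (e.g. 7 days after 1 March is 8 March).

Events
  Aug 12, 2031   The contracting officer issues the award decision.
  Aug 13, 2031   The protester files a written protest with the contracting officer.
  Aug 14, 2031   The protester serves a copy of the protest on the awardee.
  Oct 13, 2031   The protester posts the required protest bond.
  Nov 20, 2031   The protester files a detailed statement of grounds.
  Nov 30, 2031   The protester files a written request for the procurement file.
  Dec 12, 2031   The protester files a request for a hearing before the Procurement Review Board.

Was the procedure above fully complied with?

Yes

Step 1: 5 days after Aug 12, 2031 (when the award decision is issued) is Aug 17, 2031; done Aug 13, 2031 — timely.
Step 2: 67 days after Aug 12, 2031 (when the award decision is issued) is Oct 18, 2031; completed Aug 14, 2031, before the deadline.
Step 3: the earliest permitted date is 25 days after Sep 15, 2031 (end of the 32-day response period, which began when the protest is served on the awardee on Aug 14, 2031), i.e. Oct 10, 2031; Oct 13, 2031 is on or after that date.
Step 4: the window is 11–32 days after Oct 20, 2031 (end of the 7-day hold period, which began when the protest bond is posted on Oct 13, 2031), so Oct 31, 2031 through Nov 21, 2031; done Nov 20, 2031 — within the window.
Step 5: 54 days after Nov 29, 2031 (end of the 9-day comment period, which began when the statement of grounds is filed on Nov 20, 2031) is Jan 22, 2032; completed Nov 30, 2031, before the deadline.
Step 6: the earliest permitted date is 20 days after Nov 20, 2031 (when the statement of grounds is filed), i.e. Dec 10, 2031; done Dec 12, 2031 — permitted.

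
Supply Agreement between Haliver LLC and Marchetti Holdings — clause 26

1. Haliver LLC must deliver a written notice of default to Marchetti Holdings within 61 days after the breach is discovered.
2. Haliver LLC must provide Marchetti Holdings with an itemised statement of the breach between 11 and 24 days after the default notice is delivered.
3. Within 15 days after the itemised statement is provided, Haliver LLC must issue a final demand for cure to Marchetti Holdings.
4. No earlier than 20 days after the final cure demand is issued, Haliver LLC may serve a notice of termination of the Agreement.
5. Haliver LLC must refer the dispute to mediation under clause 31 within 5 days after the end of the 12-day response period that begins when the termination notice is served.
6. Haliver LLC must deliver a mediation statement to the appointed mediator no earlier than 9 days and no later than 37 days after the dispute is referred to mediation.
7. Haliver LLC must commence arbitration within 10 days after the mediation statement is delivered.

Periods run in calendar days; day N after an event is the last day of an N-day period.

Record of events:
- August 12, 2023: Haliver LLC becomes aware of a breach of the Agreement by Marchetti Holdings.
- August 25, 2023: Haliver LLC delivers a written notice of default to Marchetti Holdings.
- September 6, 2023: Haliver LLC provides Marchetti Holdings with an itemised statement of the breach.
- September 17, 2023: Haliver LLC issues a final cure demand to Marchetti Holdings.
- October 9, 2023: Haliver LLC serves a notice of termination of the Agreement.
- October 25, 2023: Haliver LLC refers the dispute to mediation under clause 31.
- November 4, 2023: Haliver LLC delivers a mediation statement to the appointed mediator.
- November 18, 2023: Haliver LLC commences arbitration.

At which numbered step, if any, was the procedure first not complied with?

Step 7

Step 1 — counting 61 days from August 12, 2023 (when the breach is discovered) gives a deadline of October 12, 2023; completed August 25, 2023, before the deadline.
Step 2 — 11 and 24 days from August 25, 2023 (when the default notice is delivered) are September 5, 2023 and September 18, 2023 respectively; done September 6, 2023 — within the window.
Step 3 — counting 15 days from September 6, 2023 (when the itemised statement is provided) gives a deadline of September 21, 2023; September 17, 2023 is within that limit.
Step 4 — must wait 20 days from September 17, 2023 (when the final cure demand is issued), so not before October 7, 2023; October 9, 2023 is on or after that date.
Step 5 — counting 5 days from October 21, 2023 (end of the 12-day response period, which began when the termination notice is served on October 9, 2023) gives a deadline of October 26, 2023; October 25, 2023 is within that limit.
Step 6 — 9 and 37 days from October 25, 2023 (when the dispute is referred to mediation) are November 3, 2023 and December 1, 2023 respectively; November 4, 2023 falls inside that range.
Step 7 — counting 10 days from November 4, 2023 (when the mediation statement is delivered) gives a deadline of November 14, 2023; not done until November 18, 2023, 4 days after the deadline.
No need to go further; step 7 was not satisfied.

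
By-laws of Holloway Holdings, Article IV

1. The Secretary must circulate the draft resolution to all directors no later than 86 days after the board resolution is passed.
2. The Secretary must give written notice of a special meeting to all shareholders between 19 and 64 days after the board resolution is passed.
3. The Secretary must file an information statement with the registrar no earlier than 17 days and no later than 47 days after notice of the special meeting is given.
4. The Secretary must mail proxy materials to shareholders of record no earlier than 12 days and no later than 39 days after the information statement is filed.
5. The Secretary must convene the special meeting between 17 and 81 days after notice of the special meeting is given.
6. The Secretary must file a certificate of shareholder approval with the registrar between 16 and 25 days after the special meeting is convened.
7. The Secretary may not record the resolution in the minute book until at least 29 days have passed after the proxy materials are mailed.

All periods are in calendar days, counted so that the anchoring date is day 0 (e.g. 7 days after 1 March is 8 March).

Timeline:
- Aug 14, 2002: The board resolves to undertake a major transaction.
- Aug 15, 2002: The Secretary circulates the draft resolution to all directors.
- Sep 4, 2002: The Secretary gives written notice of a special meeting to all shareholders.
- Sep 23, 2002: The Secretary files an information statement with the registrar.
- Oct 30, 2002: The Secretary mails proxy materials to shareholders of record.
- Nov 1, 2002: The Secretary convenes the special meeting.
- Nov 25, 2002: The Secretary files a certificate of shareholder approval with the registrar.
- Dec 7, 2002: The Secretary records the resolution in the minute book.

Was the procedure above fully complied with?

Yes

Step 1: 86 days after Aug 14, 2002 (when the board resolution is passed) is Nov 8, 2002; Aug 15, 2002 is within that limit.
Step 2: the window is 19–64 days after Aug 14, 2002 (when the board resolution is passed), so Sep 2, 2002 through Oct 17, 2002; done Sep 4, 2002, which is between those dates.
Step 3: the window is 17–47 days after Sep 4, 2002 (when notice of the special meeting is given), so Sep 21, 2002 through Oct 21, 2002; done Sep 23, 2002, which is between those dates.
Step 4: the window is 12–39 days after Sep 23, 2002 (when the information statement is filed), so Oct 5, 2002 through Nov 1, 2002; done Oct 30, 2002, which is between those dates.
Step 5: the window is 17–81 days after Sep 4, 2002 (when notice of the special meeting is given), so Sep 21, 2002 through Nov 24, 2002; Nov 1, 2002 falls inside that range.
Step 6: the window is 16–25 days after Nov 1, 2002 (when the special meeting is convened), so Nov 17, 2002 through Nov 26, 2002; done Nov 25, 2002, which is between those dates.
Step 7: the earliest permitted date is 29 days after Oct 30, 2002 (when the proxy materials are mailed), i.e. Nov 28, 2002; Dec 7, 2002 is on or after that date.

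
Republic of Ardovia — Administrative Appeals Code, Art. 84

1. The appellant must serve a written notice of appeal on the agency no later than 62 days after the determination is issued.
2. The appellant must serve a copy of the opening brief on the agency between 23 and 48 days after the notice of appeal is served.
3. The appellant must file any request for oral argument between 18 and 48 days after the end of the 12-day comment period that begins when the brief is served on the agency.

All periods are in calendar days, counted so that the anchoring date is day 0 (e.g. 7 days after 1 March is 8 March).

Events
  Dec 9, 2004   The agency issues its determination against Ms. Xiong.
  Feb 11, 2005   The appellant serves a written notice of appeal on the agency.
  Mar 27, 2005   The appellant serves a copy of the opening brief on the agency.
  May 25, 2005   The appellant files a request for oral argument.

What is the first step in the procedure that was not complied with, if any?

Step 1

Step 1: 62 days after Dec 9, 2004 (when the determination is issued) is Feb 9, 2005; Feb 11, 2005 misses that deadline by 2 days.
The analysis stops there.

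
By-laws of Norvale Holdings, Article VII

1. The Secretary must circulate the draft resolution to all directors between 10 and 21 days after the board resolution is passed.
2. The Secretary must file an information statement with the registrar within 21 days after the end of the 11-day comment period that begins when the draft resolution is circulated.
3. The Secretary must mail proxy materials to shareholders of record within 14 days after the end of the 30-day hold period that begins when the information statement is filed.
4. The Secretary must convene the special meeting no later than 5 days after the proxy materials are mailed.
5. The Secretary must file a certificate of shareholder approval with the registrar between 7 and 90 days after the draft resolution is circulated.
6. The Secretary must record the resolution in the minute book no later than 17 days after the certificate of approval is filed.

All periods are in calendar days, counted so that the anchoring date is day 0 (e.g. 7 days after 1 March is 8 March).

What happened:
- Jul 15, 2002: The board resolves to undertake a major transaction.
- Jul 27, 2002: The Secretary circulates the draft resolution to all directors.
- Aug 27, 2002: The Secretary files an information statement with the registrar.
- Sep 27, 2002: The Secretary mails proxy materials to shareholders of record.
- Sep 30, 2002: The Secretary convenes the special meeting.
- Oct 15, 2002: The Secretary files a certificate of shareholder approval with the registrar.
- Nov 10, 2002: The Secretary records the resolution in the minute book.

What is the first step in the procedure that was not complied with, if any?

Step 6

(1) the permitted window runs from Jul 15, 2002 + 10 = Jul 25, 2002 to Jul 15, 2002 + 21 = Aug 5, 2002; done Jul 27, 2002, which is between those dates.
(2) due by Aug 7, 2002 + 21 days = Aug 28, 2002; done Aug 27, 2002 — timely.
(3) due by Sep 26, 2002 + 14 days = Oct 10, 2002; completed Sep 27, 2002, before the deadline.
(4) due by Sep 27, 2002 + 5 days = Oct 2, 2002; Sep 30, 2002 is within that limit.
(5) the permitted window runs from Jul 27, 2002 + 7 = Aug 3, 2002 to Jul 27, 2002 + 90 = Oct 25, 2002; done Oct 15, 2002, which is between those dates.
(6) due by Oct 15, 2002 + 17 days = Nov 1, 2002; done Nov 10, 2002 — 9 days late.
That is the first point of non-compliance.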